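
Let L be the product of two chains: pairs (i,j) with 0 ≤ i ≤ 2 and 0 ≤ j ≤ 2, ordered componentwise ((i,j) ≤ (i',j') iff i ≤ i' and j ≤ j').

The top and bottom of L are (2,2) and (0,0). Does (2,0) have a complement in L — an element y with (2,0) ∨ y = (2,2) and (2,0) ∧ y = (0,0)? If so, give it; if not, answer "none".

Need y with (2,0) ∨ y = (2,2) and (2,0) ∧ y = (0,0).
Checking each element gives: (0,2).

(0,2)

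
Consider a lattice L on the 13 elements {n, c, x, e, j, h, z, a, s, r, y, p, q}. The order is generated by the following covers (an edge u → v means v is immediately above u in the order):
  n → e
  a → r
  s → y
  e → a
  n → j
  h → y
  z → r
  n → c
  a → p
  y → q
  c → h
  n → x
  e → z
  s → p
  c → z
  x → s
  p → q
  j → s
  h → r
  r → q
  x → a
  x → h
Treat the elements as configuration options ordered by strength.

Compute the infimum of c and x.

n

Common lower bounds of {c, x}: n.
The greatest among these is n.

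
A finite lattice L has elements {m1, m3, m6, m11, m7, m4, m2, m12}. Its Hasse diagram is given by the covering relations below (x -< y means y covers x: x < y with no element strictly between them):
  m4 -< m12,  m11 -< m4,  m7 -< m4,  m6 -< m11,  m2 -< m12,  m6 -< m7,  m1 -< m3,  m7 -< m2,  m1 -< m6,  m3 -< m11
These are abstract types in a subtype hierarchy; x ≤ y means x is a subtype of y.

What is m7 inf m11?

m6

Common lower bounds of {m7, m11}: m1, m6.
The greatest among these is m6.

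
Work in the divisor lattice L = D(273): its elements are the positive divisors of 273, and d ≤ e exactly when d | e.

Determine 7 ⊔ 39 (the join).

In the divisibility order, the join is the least common multiple: lcm(7, 39) = 273.

273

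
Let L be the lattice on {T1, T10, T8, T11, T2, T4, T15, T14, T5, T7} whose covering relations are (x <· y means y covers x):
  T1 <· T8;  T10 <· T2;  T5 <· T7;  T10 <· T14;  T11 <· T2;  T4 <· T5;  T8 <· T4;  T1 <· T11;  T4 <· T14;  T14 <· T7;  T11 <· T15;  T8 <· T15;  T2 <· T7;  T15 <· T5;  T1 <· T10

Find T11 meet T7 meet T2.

Common lower bounds of {T11, T7, T2}: T1, T11.
The greatest among these is T11.

T11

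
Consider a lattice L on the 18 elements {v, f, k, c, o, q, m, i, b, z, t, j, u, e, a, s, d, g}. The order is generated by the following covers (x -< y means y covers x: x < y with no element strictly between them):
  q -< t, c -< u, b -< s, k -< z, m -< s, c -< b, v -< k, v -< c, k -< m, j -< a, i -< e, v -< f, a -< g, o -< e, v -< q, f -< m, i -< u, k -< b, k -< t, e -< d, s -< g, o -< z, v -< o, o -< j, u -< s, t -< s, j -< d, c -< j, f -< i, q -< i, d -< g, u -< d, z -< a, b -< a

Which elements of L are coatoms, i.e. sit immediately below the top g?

The coatoms are exactly the elements covered by g: a, d, s.

a, d, s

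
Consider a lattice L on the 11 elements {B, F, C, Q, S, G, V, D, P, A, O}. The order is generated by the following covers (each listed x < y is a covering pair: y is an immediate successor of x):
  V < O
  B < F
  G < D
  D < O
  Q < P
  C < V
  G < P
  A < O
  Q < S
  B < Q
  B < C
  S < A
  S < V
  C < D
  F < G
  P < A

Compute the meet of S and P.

Q

Common lower bounds of {S, P}: B, Q.
The greatest among these is Q.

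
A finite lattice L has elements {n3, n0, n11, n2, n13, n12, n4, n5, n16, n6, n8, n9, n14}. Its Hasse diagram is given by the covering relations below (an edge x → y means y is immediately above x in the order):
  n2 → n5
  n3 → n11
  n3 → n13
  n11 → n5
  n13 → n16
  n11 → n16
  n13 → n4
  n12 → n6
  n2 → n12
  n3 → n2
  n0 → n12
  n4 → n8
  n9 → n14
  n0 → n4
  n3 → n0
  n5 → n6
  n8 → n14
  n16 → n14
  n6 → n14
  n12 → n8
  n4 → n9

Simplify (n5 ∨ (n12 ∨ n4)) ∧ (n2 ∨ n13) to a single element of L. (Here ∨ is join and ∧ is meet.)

n8

n12 ∨ n4 = n8
n5 ∨ n8 = n14
n2 ∨ n13 = n8
n14 ∧ n8 = n8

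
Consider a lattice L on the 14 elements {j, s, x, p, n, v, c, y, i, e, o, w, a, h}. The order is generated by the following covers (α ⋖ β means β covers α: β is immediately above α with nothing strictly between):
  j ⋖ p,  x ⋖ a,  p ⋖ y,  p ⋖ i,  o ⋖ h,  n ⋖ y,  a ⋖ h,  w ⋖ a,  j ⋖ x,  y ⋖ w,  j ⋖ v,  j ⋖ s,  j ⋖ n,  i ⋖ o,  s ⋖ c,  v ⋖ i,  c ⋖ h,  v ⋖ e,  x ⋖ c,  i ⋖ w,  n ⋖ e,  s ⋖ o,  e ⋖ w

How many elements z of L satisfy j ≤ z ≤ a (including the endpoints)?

10

The interval [j, a] = {a, e, i, j, n, p, v, w, x, y}, which has 10 elements.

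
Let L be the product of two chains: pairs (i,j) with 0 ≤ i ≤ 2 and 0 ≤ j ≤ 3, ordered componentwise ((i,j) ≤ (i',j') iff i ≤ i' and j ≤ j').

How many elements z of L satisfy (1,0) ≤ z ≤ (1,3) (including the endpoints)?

4

The interval [(1,0), (1,3)] = {(1,0), (1,1), (1,2), (1,3)}, which has 4 elements.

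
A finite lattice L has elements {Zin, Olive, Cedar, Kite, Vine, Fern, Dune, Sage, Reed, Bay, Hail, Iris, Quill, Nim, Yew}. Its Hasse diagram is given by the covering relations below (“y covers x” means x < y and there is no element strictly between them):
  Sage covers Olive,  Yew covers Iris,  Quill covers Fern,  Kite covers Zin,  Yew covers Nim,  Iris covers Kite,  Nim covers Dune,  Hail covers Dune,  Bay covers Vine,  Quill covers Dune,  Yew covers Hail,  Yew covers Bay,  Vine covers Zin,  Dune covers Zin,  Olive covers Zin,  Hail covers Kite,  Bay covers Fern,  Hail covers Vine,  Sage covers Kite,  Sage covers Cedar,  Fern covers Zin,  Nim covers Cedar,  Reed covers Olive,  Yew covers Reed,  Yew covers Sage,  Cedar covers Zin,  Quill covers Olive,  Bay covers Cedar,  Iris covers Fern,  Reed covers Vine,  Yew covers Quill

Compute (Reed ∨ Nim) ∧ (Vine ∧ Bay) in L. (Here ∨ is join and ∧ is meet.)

Reed ∨ Nim = Yew
Vine ∧ Bay = Vine
Yew ∧ Vine = Vine

Vine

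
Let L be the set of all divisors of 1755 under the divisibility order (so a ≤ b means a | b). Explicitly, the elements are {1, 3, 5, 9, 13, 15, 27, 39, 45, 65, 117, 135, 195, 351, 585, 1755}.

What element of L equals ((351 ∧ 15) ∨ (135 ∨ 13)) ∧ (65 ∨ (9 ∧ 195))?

195

351 ∧ 15 = 3
135 ∨ 13 = 1755
3 ∨ 1755 = 1755
9 ∧ 195 = 3
65 ∨ 3 = 195
1755 ∧ 195 = 195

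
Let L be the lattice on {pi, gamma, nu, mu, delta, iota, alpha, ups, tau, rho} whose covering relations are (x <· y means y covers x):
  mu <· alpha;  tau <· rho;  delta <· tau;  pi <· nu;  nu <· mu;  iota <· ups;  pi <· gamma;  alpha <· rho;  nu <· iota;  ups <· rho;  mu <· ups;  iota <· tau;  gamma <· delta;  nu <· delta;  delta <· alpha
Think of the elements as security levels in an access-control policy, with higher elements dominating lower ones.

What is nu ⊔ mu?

Common upper bounds of {nu, mu}: alpha, mu, rho, ups.
The least among these is mu.

mu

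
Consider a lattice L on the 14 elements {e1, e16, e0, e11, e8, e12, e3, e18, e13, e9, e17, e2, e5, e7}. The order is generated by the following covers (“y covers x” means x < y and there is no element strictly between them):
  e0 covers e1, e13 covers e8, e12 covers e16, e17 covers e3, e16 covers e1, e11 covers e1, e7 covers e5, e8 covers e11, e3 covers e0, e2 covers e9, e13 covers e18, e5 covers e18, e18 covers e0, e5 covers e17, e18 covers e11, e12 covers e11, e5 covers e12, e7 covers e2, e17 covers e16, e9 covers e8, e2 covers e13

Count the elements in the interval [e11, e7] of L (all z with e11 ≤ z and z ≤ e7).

The interval [e11, e7] = {e11, e12, e13, e18, e2, e5, e7, e8, e9}, which has 9 elements.

9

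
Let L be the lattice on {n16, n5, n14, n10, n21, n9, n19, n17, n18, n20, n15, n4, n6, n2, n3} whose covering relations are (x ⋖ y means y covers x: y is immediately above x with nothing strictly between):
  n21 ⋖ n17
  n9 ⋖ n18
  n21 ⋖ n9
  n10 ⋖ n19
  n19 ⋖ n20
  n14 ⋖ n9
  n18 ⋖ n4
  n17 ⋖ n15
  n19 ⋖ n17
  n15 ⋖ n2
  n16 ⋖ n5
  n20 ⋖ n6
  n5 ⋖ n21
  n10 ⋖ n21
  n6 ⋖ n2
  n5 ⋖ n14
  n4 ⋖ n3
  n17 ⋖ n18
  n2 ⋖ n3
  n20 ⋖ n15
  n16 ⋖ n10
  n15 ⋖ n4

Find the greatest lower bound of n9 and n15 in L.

n21

Common lower bounds of {n9, n15}: n10, n16, n21, n5.
The greatest among these is n21.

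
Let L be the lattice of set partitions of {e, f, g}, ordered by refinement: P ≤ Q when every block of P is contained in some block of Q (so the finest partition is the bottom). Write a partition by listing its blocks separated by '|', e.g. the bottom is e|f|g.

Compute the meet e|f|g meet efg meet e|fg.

Common lower bounds of {e|f|g, efg, e|fg}: e|f|g.
The greatest among these is e|f|g.

e|f|g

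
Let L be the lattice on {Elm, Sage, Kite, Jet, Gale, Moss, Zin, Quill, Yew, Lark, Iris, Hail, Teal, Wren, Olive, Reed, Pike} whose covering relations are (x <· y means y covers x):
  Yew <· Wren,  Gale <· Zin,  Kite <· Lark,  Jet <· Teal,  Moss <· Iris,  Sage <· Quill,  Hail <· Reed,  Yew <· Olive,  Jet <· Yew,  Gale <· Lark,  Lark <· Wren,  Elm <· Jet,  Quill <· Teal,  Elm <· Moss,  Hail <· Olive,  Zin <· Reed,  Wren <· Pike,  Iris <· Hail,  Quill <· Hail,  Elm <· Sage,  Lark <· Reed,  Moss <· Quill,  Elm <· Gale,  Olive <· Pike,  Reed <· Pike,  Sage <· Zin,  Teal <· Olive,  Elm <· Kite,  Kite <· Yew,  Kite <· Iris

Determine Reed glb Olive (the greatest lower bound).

Common lower bounds of {Reed, Olive}: Elm, Hail, Iris, Kite, Moss, Quill, Sage.
The greatest among these is Hail.

Hail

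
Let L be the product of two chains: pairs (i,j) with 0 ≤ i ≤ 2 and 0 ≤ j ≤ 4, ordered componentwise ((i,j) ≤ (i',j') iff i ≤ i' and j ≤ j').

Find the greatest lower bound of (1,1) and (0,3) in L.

In a product of chains, the meet is componentwise min, giving (0,1).

(0,1)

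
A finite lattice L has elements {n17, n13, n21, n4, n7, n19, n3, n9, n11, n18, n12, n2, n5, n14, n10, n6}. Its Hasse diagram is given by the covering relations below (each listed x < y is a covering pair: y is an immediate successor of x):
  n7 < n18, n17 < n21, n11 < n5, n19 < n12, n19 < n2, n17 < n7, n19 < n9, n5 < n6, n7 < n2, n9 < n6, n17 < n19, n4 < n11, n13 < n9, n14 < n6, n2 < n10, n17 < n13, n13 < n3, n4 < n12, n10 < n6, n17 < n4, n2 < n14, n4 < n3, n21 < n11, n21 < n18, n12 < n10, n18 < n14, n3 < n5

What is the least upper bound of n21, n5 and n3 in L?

Common upper bounds of {n21, n5, n3}: n5, n6.
The least among these is n5.

n5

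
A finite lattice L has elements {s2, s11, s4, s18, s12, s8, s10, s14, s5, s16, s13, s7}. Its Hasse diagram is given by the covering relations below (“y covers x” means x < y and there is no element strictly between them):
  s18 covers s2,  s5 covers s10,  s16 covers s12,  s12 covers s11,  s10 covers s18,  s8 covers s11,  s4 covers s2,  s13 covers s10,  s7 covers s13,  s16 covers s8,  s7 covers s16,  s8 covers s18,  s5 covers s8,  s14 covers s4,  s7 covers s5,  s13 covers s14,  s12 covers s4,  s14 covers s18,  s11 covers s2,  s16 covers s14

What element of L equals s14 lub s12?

s14 ∨ s12 = s16

s16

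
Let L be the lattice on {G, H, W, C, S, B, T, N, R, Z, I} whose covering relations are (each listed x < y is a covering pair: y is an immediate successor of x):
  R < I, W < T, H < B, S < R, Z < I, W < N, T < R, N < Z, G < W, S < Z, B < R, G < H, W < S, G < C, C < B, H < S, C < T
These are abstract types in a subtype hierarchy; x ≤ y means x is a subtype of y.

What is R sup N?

I

Common upper bounds of {R, N}: I.
The least among these is I.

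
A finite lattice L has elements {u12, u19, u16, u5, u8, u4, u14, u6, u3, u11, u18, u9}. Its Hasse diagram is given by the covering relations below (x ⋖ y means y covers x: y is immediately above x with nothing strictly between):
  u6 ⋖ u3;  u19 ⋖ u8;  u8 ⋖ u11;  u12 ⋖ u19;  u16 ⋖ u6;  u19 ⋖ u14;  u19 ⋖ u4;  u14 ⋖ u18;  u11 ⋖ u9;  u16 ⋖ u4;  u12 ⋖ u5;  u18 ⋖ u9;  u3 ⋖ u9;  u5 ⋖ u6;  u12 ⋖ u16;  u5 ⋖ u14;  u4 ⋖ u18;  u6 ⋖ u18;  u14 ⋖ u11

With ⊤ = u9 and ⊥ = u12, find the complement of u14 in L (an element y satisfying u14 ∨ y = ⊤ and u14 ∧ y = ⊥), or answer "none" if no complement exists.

none

For every candidate y, either u14 ∨ y ≠ u9 or u14 ∧ y ≠ u12; no complement exists.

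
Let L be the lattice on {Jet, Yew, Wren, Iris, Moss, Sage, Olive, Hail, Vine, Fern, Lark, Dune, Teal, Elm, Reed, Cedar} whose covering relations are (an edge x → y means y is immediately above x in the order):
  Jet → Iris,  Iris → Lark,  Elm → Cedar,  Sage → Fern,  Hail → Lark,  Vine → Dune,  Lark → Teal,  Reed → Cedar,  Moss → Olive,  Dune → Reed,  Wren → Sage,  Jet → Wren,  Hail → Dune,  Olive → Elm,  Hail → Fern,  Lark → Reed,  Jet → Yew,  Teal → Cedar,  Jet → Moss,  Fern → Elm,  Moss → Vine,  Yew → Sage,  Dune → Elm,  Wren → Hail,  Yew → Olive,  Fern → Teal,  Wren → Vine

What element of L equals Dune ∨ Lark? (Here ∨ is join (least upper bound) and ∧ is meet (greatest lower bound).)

Dune ∨ Lark = Reed

Reed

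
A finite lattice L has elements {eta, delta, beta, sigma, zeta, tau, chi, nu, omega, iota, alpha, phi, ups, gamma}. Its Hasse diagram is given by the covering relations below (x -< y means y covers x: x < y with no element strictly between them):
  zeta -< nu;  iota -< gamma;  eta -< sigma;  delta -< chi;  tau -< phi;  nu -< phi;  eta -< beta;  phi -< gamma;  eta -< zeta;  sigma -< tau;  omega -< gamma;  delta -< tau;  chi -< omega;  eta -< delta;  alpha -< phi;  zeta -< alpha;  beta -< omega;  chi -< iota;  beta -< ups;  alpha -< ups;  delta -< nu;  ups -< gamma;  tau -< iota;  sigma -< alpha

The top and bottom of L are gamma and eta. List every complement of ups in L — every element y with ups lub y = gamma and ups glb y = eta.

chi, delta

Need y with ups ∨ y = gamma and ups ∧ y = eta.
Checking each element gives: chi, delta.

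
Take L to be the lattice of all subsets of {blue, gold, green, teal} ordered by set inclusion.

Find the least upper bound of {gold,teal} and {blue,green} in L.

Under ⊆, join is union: {gold,teal} ∪ {blue,green} = {blue,gold,green,teal}.

{blue,gold,green,teal}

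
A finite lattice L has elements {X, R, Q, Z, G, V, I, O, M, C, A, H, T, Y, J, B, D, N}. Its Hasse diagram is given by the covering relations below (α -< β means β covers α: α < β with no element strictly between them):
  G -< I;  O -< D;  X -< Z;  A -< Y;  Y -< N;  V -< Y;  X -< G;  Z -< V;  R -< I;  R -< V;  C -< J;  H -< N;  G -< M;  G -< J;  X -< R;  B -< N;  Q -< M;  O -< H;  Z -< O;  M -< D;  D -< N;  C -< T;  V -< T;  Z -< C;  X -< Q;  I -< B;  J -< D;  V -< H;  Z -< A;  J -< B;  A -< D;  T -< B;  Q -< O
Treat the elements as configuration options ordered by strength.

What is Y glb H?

V

Common lower bounds of {Y, H}: R, V, X, Z.
The greatest among these is V.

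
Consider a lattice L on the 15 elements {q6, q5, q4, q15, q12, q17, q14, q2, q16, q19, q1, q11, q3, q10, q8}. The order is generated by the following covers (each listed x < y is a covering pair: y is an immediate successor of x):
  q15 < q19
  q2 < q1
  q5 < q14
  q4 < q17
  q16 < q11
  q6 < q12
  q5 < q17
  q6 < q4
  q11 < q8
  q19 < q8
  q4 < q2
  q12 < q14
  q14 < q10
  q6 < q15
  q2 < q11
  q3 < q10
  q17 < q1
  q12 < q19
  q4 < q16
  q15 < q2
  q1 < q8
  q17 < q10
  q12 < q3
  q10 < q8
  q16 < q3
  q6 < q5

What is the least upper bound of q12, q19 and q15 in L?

Common upper bounds of {q12, q19, q15}: q19, q8.
The least among these is q19.

q19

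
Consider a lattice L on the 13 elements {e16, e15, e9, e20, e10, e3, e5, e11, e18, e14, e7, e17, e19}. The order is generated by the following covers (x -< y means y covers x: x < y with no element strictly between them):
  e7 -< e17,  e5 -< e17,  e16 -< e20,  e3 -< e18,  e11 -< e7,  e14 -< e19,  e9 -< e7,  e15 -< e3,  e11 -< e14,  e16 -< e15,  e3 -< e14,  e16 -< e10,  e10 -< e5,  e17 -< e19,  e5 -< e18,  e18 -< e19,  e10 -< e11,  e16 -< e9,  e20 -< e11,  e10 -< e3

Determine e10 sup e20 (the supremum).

Common upper bounds of {e10, e20}: e11, e14, e17, e19, e7.
The least among these is e11.

e11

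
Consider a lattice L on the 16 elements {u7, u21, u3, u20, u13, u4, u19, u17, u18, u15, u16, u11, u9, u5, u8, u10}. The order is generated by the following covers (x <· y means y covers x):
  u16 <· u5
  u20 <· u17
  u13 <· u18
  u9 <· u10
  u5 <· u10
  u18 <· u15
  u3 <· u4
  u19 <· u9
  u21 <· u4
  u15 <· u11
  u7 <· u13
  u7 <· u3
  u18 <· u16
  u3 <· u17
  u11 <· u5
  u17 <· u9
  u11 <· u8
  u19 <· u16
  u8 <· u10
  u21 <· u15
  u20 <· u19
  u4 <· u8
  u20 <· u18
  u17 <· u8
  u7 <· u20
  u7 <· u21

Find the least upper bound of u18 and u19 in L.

Common upper bounds of {u18, u19}: u10, u16, u5.
The least among these is u16.

u16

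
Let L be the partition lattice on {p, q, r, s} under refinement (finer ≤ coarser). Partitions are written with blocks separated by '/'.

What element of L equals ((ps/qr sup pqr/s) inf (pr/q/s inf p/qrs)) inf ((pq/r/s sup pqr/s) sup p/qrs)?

p/q/r/s

ps/qr ∨ pqr/s = pqrs
pr/q/s ∧ p/qrs = p/q/r/s
pqrs ∧ p/q/r/s = p/q/r/s
pq/r/s ∨ pqr/s = pqr/s
pqr/s ∨ p/qrs = pqrs
p/q/r/s ∧ pqrs = p/q/r/s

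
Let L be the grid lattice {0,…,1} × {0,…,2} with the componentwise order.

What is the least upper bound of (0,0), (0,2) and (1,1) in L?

In a product of chains, the join is componentwise max, giving (1,2).

(1,2)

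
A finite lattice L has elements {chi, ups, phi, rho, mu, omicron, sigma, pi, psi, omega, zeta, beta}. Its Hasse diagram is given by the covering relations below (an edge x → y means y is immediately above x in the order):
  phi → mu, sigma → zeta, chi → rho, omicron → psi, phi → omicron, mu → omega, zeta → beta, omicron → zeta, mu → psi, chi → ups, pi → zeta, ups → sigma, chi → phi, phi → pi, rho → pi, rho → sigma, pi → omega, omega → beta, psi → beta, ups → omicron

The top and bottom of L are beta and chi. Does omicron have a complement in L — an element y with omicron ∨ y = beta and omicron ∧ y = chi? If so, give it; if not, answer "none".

For every candidate y, either omicron ∨ y ≠ beta or omicron ∧ y ≠ chi; no complement exists.

none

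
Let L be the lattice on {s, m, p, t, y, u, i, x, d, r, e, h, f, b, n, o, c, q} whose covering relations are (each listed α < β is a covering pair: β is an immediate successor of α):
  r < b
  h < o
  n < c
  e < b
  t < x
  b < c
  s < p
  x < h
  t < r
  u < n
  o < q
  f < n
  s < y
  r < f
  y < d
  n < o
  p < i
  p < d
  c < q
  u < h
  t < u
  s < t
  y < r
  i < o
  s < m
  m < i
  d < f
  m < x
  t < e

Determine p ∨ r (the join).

Common upper bounds of {p, r}: c, f, n, o, q.
The least among these is f.

f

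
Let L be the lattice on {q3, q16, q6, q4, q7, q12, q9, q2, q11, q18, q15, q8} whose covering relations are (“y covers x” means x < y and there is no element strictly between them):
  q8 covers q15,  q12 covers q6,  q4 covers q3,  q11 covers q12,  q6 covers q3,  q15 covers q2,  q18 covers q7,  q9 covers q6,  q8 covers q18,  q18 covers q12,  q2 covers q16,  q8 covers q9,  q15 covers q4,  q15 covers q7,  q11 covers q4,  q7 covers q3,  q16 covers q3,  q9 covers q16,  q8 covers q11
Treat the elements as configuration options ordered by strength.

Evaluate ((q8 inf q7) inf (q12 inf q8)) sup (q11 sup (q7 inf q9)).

q8 ∧ q7 = q7
q12 ∧ q8 = q12
q7 ∧ q12 = q3
q7 ∧ q9 = q3
q11 ∨ q3 = q11
q3 ∨ q11 = q11

q11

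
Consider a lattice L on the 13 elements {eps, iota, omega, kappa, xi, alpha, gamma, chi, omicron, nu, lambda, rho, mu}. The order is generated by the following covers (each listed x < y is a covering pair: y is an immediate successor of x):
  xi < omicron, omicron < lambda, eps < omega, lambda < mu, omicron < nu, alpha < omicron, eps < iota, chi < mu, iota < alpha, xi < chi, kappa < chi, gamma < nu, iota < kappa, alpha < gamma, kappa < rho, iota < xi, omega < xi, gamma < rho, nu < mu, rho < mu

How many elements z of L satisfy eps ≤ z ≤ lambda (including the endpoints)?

7

The interval [eps, lambda] = {alpha, eps, iota, lambda, omega, omicron, xi}, which has 7 elements.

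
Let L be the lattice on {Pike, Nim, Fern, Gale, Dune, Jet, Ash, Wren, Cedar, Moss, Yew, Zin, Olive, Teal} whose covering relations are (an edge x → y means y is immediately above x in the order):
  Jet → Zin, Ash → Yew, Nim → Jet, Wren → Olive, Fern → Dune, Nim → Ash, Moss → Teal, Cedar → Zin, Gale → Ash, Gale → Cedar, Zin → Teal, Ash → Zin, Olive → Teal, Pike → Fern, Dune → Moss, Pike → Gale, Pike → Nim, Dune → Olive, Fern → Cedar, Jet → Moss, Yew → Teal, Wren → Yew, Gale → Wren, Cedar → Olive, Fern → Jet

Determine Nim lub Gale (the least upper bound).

Common upper bounds of {Nim, Gale}: Ash, Teal, Yew, Zin.
The least among these is Ash.

Ash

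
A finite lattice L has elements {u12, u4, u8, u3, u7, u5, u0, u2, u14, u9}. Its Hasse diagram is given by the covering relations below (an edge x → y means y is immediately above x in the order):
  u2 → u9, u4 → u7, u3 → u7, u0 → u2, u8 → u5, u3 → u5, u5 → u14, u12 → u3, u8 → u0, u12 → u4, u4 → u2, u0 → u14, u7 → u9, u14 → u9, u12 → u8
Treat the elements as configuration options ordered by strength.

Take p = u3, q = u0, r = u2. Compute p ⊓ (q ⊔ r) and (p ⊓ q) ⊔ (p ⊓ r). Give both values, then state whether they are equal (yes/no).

q ⊔ r = u2, so p ⊓ (q ⊔ r) = u3 ⊓ u2 = u12.
p ⊓ q = u12 and p ⊓ r = u12, so (p ⊓ q) ⊔ (p ⊓ r) = u12 ⊔ u12 = u12.
Equal: yes.

u12; u12; yes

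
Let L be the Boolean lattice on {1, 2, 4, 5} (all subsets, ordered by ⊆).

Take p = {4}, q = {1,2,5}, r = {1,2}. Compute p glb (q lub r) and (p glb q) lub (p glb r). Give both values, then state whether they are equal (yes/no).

q lub r = {1,2,5}, so p glb (q lub r) = {4} glb {1,2,5} = ∅.
p glb q = ∅ and p glb r = ∅, so (p glb q) lub (p glb r) = ∅ lub ∅ = ∅.
Equal: yes.

∅; ∅; yes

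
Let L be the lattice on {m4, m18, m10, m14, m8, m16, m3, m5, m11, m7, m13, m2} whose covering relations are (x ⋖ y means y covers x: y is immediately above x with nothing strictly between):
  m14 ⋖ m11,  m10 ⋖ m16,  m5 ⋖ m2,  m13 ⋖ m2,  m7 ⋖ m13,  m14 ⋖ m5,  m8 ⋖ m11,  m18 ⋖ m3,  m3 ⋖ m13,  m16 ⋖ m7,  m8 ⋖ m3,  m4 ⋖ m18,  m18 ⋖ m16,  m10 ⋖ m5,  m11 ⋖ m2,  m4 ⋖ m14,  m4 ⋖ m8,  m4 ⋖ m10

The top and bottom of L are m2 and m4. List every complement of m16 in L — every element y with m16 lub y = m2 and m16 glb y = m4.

Need y with m16 ∨ y = m2 and m16 ∧ y = m4.
Checking each element gives: m11, m14.

m11, m14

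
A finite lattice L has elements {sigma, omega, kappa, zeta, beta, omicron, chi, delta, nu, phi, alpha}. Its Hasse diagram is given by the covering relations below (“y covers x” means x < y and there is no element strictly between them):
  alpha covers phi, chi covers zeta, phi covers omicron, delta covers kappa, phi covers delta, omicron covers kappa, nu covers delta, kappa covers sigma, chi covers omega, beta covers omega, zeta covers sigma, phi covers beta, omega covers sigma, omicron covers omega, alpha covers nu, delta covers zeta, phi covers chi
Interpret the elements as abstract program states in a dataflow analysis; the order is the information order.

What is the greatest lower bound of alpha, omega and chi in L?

Common lower bounds of {alpha, omega, chi}: omega, sigma.
The greatest among these is omega.

omega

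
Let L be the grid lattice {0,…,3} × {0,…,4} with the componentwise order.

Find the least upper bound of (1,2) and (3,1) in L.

(3,2)

Common upper bounds of {(1,2), (3,1)}: (3,2), (3,3), (3,4).
The least among these is (3,2).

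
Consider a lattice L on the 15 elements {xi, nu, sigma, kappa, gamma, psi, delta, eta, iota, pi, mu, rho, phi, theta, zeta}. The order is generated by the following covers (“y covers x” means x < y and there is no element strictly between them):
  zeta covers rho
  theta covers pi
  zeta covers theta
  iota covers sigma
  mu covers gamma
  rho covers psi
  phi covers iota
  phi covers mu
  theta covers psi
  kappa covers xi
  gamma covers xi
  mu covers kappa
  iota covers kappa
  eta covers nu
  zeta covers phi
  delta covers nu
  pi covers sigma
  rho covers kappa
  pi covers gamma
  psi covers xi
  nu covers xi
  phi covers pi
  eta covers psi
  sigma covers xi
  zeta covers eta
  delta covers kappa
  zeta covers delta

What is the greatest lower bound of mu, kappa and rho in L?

kappa

Common lower bounds of {mu, kappa, rho}: kappa, xi.
The greatest among these is kappa.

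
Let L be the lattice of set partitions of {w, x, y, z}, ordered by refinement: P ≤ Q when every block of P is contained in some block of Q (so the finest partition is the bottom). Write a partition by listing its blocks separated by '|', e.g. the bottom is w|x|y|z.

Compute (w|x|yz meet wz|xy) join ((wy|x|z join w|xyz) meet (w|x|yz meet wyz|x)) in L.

w|x|yz ∧ wz|xy = w|x|y|z
wy|x|z ∨ w|xyz = wxyz
w|x|yz ∧ wyz|x = w|x|yz
wxyz ∧ w|x|yz = w|x|yz
w|x|y|z ∨ w|x|yz = w|x|yz

w|x|yz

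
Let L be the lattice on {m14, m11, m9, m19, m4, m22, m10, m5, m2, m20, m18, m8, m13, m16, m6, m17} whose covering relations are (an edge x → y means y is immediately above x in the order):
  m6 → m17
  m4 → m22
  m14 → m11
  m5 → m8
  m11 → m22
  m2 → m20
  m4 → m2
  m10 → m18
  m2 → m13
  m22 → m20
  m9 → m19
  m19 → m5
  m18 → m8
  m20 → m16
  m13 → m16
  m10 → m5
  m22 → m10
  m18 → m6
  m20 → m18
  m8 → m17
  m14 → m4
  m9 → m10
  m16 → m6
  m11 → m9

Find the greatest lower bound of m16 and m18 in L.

m20

Common lower bounds of {m16, m18}: m11, m14, m2, m20, m22, m4.
The greatest among these is m20.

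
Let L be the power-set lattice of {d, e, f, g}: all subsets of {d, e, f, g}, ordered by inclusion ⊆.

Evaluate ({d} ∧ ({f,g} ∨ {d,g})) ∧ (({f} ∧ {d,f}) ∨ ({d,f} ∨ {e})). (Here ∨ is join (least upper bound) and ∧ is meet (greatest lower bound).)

{f,g} ∨ {d,g} = {d,f,g}
{d} ∧ {d,f,g} = {d}
{f} ∧ {d,f} = {f}
{d,f} ∨ {e} = {d,e,f}
{f} ∨ {d,e,f} = {d,e,f}
{d} ∧ {d,e,f} = {d}

{d}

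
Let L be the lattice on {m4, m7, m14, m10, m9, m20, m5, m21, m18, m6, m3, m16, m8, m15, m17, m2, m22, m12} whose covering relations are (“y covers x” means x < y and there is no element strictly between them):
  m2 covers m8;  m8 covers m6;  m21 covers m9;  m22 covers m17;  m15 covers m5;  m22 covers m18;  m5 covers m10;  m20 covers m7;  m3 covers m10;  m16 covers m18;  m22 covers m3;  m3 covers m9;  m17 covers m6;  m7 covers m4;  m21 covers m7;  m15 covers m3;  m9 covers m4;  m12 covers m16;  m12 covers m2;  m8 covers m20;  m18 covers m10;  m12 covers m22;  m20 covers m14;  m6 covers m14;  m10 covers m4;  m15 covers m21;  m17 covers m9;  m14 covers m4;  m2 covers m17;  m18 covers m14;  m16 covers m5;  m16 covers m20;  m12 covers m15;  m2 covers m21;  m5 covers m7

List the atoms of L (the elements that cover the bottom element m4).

m10, m14, m7, m9

The atoms are exactly the elements that cover m4: m10, m14, m7, m9.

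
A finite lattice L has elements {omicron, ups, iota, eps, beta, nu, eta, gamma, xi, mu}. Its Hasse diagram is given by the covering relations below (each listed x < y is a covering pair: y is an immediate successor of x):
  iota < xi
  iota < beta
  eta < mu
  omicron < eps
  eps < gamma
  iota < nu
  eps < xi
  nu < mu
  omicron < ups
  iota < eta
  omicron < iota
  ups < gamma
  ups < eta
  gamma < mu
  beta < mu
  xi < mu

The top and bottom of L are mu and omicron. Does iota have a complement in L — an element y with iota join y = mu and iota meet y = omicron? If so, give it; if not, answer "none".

gamma

Need y with iota ∨ y = mu and iota ∧ y = omicron.
Checking each element gives: gamma.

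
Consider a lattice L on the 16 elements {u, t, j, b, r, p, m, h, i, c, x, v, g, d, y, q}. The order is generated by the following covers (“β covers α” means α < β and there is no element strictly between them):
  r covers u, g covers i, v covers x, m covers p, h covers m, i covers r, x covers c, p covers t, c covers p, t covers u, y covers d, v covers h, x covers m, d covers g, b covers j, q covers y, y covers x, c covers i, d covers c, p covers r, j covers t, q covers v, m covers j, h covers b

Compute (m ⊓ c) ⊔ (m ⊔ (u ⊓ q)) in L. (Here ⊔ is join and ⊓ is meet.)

m ∧ c = p
u ∧ q = u
m ∨ u = m
p ∨ m = m

m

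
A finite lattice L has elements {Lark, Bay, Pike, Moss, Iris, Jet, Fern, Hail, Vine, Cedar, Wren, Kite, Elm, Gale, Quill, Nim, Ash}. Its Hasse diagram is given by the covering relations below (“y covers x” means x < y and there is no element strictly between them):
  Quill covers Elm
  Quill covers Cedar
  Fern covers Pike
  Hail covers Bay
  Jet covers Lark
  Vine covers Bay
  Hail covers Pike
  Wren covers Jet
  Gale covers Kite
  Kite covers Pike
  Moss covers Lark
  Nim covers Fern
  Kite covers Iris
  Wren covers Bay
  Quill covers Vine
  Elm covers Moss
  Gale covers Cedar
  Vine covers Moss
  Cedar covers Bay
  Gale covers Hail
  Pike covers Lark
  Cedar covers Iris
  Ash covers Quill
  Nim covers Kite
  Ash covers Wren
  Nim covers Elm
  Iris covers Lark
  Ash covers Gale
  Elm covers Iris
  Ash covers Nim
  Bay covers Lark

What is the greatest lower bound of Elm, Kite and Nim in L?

Iris

Common lower bounds of {Elm, Kite, Nim}: Iris, Lark.
The greatest among these is Iris.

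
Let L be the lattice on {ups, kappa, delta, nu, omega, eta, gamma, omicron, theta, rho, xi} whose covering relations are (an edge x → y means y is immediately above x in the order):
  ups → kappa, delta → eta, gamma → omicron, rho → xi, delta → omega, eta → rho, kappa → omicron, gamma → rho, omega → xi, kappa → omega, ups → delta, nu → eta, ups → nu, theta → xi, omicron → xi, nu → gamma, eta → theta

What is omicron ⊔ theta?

Common upper bounds of {omicron, theta}: xi.
The least among these is xi.

xi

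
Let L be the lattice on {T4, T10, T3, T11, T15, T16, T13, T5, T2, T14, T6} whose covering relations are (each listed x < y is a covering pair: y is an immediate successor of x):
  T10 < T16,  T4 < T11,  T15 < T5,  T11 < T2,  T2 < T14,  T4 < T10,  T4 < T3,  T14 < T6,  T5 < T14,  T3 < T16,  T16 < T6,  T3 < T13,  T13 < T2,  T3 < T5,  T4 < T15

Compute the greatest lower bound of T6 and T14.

Common lower bounds of {T6, T14}: T11, T13, T14, T15, T2, T3, T4, T5.
The greatest among these is T14.

T14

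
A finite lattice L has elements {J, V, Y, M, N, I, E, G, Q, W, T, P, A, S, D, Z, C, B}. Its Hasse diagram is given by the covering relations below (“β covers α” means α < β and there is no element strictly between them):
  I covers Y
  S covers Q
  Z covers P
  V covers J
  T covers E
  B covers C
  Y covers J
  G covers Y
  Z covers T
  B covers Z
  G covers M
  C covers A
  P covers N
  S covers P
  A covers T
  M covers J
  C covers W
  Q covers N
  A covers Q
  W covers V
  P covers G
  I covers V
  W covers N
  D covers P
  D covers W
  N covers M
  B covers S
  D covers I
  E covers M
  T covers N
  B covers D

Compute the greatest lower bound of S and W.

N

Common lower bounds of {S, W}: J, M, N.
The greatest among these is N.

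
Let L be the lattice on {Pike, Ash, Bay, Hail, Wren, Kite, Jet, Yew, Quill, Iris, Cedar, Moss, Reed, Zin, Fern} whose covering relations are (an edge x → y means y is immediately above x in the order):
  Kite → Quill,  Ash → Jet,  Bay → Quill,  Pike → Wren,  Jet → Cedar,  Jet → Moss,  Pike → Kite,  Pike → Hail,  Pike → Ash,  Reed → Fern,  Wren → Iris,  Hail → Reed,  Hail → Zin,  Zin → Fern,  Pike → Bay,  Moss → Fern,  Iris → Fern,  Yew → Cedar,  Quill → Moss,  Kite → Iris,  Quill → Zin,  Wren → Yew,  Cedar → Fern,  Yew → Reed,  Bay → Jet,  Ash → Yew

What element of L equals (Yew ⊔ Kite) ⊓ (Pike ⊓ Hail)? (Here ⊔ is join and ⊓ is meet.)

Pike

Yew ∨ Kite = Fern
Pike ∧ Hail = Pike
Fern ∧ Pike = Pike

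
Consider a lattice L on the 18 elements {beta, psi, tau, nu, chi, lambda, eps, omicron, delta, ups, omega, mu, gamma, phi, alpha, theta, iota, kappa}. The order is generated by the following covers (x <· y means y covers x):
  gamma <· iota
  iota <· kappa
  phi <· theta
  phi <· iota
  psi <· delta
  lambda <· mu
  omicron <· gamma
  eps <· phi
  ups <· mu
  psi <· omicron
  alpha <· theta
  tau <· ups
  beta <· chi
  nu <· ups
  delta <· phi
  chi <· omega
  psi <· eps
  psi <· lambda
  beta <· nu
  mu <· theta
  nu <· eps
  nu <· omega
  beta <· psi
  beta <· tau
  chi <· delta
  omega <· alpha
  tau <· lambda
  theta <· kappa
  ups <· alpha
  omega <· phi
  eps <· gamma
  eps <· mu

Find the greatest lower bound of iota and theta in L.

phi

Common lower bounds of {iota, theta}: beta, chi, delta, eps, nu, omega, phi, psi.
The greatest among these is phi.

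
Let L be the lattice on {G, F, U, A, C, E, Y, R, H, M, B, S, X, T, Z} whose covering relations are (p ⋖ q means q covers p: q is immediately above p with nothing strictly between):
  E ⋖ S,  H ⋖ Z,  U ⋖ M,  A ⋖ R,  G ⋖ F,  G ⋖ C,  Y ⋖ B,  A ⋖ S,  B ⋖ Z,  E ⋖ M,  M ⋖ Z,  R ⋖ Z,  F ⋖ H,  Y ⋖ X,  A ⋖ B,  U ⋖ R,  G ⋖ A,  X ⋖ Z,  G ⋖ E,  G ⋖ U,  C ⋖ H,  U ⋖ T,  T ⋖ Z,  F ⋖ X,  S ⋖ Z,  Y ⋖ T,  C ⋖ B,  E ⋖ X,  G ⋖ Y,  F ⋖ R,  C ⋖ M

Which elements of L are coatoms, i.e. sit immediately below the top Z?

The coatoms are exactly the elements covered by Z: B, H, M, R, S, T, X.

B, H, M, R, S, T, X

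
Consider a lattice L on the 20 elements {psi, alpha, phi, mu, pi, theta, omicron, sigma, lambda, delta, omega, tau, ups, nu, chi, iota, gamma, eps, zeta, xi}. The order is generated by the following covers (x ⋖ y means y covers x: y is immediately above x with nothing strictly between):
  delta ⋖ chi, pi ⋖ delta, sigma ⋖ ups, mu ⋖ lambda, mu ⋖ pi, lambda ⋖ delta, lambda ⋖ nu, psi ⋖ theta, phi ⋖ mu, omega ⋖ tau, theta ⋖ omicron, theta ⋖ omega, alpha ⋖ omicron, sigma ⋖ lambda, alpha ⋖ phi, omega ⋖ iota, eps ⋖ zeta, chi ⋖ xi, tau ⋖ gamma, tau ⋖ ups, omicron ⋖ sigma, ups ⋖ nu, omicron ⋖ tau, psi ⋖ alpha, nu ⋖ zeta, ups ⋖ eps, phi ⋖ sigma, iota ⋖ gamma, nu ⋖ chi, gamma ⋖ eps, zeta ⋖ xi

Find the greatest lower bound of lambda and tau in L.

omicron

Common lower bounds of {lambda, tau}: alpha, omicron, psi, theta.
The greatest among these is omicron.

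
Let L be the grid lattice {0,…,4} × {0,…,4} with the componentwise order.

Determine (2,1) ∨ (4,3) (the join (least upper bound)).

(4,3)

Common upper bounds of {(2,1), (4,3)}: (4,3), (4,4).
The least among these is (4,3).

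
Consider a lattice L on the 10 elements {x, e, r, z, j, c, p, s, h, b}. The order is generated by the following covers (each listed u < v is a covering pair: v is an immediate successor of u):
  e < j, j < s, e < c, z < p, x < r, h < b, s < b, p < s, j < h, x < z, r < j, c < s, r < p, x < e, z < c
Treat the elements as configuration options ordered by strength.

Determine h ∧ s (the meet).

Common lower bounds of {h, s}: e, j, r, x.
The greatest among these is j.

j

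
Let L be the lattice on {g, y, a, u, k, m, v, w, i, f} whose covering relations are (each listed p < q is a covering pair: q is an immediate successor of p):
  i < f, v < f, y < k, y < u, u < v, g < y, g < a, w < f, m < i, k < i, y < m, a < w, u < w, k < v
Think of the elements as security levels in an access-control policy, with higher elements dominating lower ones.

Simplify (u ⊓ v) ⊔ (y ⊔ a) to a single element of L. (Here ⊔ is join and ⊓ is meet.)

u ∧ v = u
y ∨ a = w
u ∨ w = w

w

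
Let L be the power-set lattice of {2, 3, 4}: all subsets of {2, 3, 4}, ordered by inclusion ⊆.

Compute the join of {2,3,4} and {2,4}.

Under ⊆, join is union: {2,3,4} ∪ {2,4} = {2,3,4}.

{2,3,4}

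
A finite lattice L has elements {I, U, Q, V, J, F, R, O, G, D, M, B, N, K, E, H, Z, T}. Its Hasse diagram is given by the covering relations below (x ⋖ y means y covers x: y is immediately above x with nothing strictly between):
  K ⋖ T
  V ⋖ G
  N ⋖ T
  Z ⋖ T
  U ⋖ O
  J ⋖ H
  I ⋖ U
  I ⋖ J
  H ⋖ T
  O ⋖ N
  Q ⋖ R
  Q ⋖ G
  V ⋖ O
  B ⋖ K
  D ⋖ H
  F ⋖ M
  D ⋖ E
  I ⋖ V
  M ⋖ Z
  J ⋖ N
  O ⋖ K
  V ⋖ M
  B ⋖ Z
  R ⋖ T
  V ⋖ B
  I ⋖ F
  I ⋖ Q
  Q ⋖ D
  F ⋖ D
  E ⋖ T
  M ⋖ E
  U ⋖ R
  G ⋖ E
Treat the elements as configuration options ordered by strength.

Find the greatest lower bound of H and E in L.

D

Common lower bounds of {H, E}: D, F, I, Q.
The greatest among these is D.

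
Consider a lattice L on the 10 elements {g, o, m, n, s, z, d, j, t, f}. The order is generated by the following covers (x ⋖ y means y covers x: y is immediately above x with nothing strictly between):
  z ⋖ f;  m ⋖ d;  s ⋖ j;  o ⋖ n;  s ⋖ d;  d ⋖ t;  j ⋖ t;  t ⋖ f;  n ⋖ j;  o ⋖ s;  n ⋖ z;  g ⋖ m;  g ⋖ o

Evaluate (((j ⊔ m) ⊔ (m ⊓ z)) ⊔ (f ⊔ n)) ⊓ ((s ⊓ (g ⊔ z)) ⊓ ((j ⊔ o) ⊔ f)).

j ∨ m = t
m ∧ z = g
t ∨ g = t
f ∨ n = f
t ∨ f = f
g ∨ z = z
s ∧ z = o
j ∨ o = j
j ∨ f = f
o ∧ f = o
f ∧ o = o

o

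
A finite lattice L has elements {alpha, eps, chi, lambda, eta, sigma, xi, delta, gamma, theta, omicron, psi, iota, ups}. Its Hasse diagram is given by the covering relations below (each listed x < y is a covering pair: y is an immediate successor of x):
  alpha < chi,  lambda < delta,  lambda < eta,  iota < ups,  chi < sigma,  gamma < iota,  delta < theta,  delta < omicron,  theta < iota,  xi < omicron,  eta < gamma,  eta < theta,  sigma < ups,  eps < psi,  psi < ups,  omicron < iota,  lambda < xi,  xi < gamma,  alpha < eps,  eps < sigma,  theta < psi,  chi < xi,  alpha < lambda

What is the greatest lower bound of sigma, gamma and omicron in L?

chi

Common lower bounds of {sigma, gamma, omicron}: alpha, chi.
The greatest among these is chi.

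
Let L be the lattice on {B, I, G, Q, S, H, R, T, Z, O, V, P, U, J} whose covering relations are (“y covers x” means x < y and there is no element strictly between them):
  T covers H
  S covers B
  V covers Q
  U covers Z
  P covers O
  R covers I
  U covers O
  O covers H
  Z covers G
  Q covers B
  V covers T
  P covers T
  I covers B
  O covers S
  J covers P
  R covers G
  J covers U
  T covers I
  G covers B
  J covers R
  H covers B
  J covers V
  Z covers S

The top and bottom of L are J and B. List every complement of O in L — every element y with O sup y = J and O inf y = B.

Q, R

Need y with O ∨ y = J and O ∧ y = B.
Checking each element gives: Q, R.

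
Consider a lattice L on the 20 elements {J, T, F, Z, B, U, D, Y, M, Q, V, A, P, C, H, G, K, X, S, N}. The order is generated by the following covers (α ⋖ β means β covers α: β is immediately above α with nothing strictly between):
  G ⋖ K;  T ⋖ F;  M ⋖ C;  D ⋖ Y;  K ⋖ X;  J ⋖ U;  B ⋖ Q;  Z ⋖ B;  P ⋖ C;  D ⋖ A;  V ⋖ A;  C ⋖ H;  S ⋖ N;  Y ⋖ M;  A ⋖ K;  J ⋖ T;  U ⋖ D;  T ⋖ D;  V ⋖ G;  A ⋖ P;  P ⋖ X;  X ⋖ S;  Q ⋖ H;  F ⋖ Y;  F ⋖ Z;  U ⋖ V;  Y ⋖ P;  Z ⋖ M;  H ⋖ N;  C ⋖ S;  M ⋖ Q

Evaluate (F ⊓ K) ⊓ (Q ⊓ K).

T

F ∧ K = T
Q ∧ K = D
T ∧ D = T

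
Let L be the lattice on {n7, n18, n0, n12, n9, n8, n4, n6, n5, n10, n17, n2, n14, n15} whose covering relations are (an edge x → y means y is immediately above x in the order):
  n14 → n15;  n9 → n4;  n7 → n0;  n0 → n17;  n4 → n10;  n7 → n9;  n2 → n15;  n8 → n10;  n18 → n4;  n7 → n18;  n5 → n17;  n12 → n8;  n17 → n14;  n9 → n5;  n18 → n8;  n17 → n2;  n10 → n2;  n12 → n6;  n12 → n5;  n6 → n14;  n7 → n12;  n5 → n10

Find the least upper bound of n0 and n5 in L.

Common upper bounds of {n0, n5}: n14, n15, n17, n2.
The least among these is n17.

n17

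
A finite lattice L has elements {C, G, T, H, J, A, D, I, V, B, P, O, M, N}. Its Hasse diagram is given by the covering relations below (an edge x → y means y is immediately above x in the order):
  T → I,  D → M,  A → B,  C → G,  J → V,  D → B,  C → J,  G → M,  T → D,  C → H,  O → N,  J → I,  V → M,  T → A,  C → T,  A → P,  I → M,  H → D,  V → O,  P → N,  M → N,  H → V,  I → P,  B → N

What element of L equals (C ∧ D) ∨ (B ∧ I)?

T

C ∧ D = C
B ∧ I = T
C ∨ T = T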